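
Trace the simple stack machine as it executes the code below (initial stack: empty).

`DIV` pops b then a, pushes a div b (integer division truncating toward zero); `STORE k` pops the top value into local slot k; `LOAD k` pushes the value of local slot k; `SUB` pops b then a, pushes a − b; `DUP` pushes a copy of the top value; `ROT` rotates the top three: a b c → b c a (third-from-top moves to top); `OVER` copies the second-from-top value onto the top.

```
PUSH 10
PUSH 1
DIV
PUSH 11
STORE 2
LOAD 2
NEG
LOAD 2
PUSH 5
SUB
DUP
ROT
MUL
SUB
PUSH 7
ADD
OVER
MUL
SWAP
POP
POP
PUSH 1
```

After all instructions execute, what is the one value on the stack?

PUSH 10 -> [10]
PUSH 1  -> [10, 1]
DIV     -> [10]
PUSH 11 -> [10, 11]
STORE 2 -> [10]
LOAD 2  -> [10, 11]
NEG     -> [10, -11]
LOAD 2  -> [10, -11, 11]
PUSH 5  -> [10, -11, 11, 5]
SUB     -> [10, -11, 6]
DUP     -> [10, -11, 6, 6]
ROT     -> [10, 6, 6, -11]
MUL     -> [10, 6, -66]
SUB     -> [10, 72]
PUSH 7  -> [10, 72, 7]
ADD     -> [10, 79]
OVER    -> [10, 79, 10]
MUL     -> [10, 790]
SWAP    -> [790, 10]
POP     -> [790]
POP     -> []
PUSH 1  -> [1]

1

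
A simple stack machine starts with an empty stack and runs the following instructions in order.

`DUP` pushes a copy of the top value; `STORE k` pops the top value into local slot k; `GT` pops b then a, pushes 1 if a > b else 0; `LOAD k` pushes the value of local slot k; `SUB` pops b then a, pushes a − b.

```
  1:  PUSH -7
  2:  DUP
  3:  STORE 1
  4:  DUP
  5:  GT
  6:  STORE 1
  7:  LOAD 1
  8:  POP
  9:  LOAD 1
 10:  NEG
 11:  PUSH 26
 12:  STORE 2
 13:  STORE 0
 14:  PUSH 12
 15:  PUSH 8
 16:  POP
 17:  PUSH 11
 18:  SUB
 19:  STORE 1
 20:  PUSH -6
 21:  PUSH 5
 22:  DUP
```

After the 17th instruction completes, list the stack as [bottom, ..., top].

PUSH -7 -> [-7]
DUP     -> [-7, -7]
STORE 1 -> [-7]
DUP     -> [-7, -7]
GT      -> [0]
STORE 1 -> []
LOAD 1  -> [0]
POP     -> []
LOAD 1  -> [0]
NEG     -> [0]
PUSH 26 -> [0, 26]
STORE 2 -> [0]
STORE 0 -> []
PUSH 12 -> [12]
PUSH 8  -> [12, 8]
POP     -> [12]
PUSH 11 -> [12, 11]

[12, 11]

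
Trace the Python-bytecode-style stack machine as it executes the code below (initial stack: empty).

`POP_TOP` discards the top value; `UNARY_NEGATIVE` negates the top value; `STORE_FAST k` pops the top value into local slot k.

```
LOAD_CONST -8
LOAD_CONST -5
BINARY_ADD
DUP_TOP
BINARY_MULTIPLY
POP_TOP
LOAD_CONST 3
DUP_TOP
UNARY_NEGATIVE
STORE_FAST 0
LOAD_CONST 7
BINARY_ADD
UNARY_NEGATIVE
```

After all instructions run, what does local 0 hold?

-3

LOAD_CONST -8   : [-8]
LOAD_CONST -5   : [-8, -5]
BINARY_ADD      : [-13]
DUP_TOP         : [-13, -13]
BINARY_MULTIPLY : [169]
POP_TOP         : []
LOAD_CONST 3    : [3]
DUP_TOP         : [3, 3]
UNARY_NEGATIVE  : [3, -3]
STORE_FAST 0    : [3]
LOAD_CONST 7    : [3, 7]
BINARY_ADD      : [10]
UNARY_NEGATIVE  : [-10]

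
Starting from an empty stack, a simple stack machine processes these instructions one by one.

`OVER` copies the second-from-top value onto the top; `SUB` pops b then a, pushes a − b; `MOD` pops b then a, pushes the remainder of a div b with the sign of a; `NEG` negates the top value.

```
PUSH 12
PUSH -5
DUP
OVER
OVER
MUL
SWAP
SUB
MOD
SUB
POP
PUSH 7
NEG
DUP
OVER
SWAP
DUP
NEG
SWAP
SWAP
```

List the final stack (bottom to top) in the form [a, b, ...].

PUSH 12 → [12]
PUSH -5 → [12, -5]
DUP     → [12, -5, -5]
OVER    → [12, -5, -5, -5]
OVER    → [12, -5, -5, -5, -5]
MUL     → [12, -5, -5, 25]
SWAP    → [12, -5, 25, -5]
SUB     → [12, -5, 30]
MOD     → [12, -5]
SUB     → [17]
POP     → []
PUSH 7  → [7]
NEG     → [-7]
DUP     → [-7, -7]
OVER    → [-7, -7, -7]
SWAP    → [-7, -7, -7]
DUP     → [-7, -7, -7, -7]
NEG     → [-7, -7, -7, 7]
SWAP    → [-7, -7, 7, -7]
SWAP    → [-7, -7, -7, 7]

[-7, -7, -7, 7]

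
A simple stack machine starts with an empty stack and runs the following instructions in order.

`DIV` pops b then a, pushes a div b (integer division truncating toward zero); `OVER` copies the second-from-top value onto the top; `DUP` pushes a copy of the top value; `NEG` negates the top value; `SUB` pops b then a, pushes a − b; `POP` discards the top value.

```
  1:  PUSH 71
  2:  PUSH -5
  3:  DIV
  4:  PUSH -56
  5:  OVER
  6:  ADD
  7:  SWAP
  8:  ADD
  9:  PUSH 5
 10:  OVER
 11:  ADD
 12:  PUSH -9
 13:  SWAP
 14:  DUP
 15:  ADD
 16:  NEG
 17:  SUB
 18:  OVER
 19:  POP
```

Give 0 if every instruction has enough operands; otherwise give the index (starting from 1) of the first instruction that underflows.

PUSH 71  → [71]
PUSH -5  → [71, -5]
DIV      → [-14]
PUSH -56 → [-14, -56]
OVER     → [-14, -56, -14]
ADD      → [-14, -70]
SWAP     → [-70, -14]
ADD      → [-84]
PUSH 5   → [-84, 5]
OVER     → [-84, 5, -84]
ADD      → [-84, -79]
PUSH -9  → [-84, -79, -9]
SWAP     → [-84, -9, -79]
DUP      → [-84, -9, -79, -79]
ADD      → [-84, -9, -158]
NEG      → [-84, -9, 158]
SUB      → [-84, -167]
OVER     → [-84, -167, -84]
POP      → [-84, -167]

0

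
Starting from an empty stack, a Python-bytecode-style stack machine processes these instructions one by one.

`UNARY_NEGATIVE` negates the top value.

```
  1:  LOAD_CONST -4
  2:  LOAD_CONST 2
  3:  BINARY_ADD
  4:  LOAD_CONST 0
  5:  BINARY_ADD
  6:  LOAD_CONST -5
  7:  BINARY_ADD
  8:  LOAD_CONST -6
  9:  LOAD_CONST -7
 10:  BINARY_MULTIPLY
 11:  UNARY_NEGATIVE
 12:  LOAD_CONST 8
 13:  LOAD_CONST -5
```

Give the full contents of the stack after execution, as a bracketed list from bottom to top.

LOAD_CONST -4   : -4
LOAD_CONST 2    : -4 2
BINARY_ADD      : -2
LOAD_CONST 0    : -2 0
BINARY_ADD      : -2
LOAD_CONST -5   : -2 -5
BINARY_ADD      : -7
LOAD_CONST -6   : -7 -6
LOAD_CONST -7   : -7 -6 -7
BINARY_MULTIPLY : -7 42
UNARY_NEGATIVE  : -7 -42
LOAD_CONST 8    : -7 -42 8
LOAD_CONST -5   : -7 -42 8 -5

[-7, -42, 8, -5]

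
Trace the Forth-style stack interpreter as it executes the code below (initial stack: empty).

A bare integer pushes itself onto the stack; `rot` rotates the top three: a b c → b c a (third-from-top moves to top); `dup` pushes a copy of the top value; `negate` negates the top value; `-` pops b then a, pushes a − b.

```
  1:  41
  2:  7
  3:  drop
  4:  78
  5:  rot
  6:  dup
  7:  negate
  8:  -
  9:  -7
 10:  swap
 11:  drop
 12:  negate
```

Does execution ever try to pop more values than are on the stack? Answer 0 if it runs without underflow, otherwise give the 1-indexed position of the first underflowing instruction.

41    41
7     41 7
drop  41
78    41 78
rot  — needs 3 operands, stack has 2 → underflow

5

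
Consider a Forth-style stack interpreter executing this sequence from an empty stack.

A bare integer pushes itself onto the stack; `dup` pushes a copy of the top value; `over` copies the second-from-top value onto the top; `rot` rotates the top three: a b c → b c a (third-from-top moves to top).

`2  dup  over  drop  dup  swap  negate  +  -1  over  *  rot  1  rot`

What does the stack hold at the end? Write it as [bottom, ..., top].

2      : 2
dup    : 2 2
over   : 2 2 2
drop   : 2 2
dup    : 2 2 2
swap   : 2 2 2
negate : 2 2 -2
+      : 2 0
-1     : 2 0 -1
over   : 2 0 -1 0
*      : 2 0 0
rot    : 0 0 2
1      : 0 0 2 1
rot    : 0 2 1 0

[0, 2, 1, 0]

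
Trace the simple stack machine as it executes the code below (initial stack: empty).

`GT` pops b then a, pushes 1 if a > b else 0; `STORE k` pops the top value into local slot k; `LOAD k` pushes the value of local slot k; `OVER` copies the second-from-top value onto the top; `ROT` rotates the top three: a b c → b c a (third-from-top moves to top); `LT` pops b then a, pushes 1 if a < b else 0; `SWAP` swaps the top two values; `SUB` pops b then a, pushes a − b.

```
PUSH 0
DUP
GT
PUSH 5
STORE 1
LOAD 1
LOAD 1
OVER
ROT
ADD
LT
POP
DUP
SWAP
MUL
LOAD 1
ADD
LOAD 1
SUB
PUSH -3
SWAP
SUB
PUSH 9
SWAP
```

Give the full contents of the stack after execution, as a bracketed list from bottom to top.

[9, -3]

PUSH 0   [0]
DUP      [0, 0]
GT       [0]
PUSH 5   [0, 5]
STORE 1  [0]
LOAD 1   [0, 5]
LOAD 1   [0, 5, 5]
OVER     [0, 5, 5, 5]
ROT      [0, 5, 5, 5]
ADD      [0, 5, 10]
LT       [0, 1]
POP      [0]
DUP      [0, 0]
SWAP     [0, 0]
MUL      [0]
LOAD 1   [0, 5]
ADD      [5]
LOAD 1   [5, 5]
SUB      [0]
PUSH -3  [0, -3]
SWAP     [-3, 0]
SUB      [-3]
PUSH 9   [-3, 9]
SWAP     [9, -3]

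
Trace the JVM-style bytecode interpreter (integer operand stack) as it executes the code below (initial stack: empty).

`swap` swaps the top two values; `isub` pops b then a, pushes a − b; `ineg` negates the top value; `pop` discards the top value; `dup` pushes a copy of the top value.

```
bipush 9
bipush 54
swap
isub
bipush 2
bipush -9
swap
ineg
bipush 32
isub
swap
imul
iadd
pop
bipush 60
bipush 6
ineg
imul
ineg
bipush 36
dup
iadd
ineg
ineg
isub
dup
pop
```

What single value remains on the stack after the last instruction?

bipush 9  → [9]
bipush 54 → [9, 54]
swap      → [54, 9]
isub      → [45]
bipush 2  → [45, 2]
bipush -9 → [45, 2, -9]
swap      → [45, -9, 2]
ineg      → [45, -9, -2]
bipush 32 → [45, -9, -2, 32]
isub      → [45, -9, -34]
swap      → [45, -34, -9]
imul      → [45, 306]
iadd      → [351]
pop       → []
bipush 60 → [60]
bipush 6  → [60, 6]
ineg      → [60, -6]
imul      → [-360]
ineg      → [360]
bipush 36 → [360, 36]
dup       → [360, 36, 36]
iadd      → [360, 72]
ineg      → [360, -72]
ineg      → [360, 72]
isub      → [288]
dup       → [288, 288]
pop       → [288]

288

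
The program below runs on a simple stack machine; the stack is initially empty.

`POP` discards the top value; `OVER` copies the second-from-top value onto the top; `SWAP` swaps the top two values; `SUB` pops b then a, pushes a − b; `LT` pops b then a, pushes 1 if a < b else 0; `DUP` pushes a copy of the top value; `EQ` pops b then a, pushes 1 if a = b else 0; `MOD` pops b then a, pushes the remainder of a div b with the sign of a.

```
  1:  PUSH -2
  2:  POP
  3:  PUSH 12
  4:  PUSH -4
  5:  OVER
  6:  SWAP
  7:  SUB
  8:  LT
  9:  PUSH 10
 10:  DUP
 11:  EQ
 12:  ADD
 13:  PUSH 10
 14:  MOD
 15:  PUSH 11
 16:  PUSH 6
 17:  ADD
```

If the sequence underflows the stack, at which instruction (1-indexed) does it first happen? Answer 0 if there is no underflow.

0

PUSH -2 : -2
POP     : (empty)
PUSH 12 : 12
PUSH -4 : 12 -4
OVER    : 12 -4 12
SWAP    : 12 12 -4
SUB     : 12 16
LT      : 1
PUSH 10 : 1 10
DUP     : 1 10 10
EQ      : 1 1
ADD     : 2
PUSH 10 : 2 10
MOD     : 2
PUSH 11 : 2 11
PUSH 6  : 2 11 6
ADD     : 2 17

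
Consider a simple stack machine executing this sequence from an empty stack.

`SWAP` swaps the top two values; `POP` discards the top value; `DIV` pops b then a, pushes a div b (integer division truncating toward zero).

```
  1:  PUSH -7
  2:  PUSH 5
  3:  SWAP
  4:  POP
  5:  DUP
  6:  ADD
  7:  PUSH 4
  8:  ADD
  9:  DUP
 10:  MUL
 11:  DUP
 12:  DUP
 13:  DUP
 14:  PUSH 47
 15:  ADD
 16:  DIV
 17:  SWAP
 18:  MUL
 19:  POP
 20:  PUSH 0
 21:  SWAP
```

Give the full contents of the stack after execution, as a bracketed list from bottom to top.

[0, 196]

PUSH -7 → -7
PUSH 5  → -7 5
SWAP    → 5 -7
POP     → 5
DUP     → 5 5
ADD     → 10
PUSH 4  → 10 4
ADD     → 14
DUP     → 14 14
MUL     → 196
DUP     → 196 196
DUP     → 196 196 196
DUP     → 196 196 196 196
PUSH 47 → 196 196 196 196 47
ADD     → 196 196 196 243
DIV     → 196 196 0
SWAP    → 196 0 196
MUL     → 196 0
POP     → 196
PUSH 0  → 196 0
SWAP    → 0 196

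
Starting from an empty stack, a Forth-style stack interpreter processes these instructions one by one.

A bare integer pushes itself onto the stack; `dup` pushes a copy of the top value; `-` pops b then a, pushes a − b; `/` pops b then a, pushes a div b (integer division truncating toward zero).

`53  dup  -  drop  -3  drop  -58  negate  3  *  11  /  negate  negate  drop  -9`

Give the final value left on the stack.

53     → [53]
dup    → [53, 53]
-      → [0]
drop   → []
-3     → [-3]
drop   → []
-58    → [-58]
negate → [58]
3      → [58, 3]
*      → [174]
11     → [174, 11]
/      → [15]
negate → [-15]
negate → [15]
drop   → []
-9     → [-9]

-9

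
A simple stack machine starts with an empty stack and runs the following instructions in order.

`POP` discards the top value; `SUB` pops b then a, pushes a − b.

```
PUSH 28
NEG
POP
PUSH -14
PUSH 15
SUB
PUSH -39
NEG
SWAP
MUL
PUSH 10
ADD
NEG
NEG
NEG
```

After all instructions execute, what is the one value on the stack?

PUSH 28   [28]
NEG       [-28]
POP       []
PUSH -14  [-14]
PUSH 15   [-14, 15]
SUB       [-29]
PUSH -39  [-29, -39]
NEG       [-29, 39]
SWAP      [39, -29]
MUL       [-1131]
PUSH 10   [-1131, 10]
ADD       [-1121]
NEG       [1121]
NEG       [-1121]
NEG       [1121]

1121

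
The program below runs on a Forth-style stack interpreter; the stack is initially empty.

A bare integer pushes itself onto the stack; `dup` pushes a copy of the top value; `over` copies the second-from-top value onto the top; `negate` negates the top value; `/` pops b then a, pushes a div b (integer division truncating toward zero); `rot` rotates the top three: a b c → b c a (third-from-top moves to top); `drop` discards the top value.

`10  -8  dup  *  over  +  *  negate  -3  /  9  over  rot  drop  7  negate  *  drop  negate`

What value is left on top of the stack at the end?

10      10
-8      10 -8
dup     10 -8 -8
*       10 64
over    10 64 10
+       10 74
*       740
negate  -740
-3      -740 -3
/       246
9       246 9
over    246 9 246
rot     9 246 246
drop    9 246
7       9 246 7
negate  9 246 -7
*       9 -1722
drop    9
negate  -9

-9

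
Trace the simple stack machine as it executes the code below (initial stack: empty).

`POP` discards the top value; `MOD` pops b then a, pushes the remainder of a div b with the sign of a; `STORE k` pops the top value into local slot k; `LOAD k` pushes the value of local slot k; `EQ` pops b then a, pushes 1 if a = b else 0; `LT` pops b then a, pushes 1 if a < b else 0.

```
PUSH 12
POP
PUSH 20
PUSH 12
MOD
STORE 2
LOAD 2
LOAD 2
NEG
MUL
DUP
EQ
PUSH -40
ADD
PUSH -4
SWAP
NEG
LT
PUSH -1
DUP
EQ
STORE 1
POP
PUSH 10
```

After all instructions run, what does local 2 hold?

PUSH 12  : 12
POP      : (empty)
PUSH 20  : 20
PUSH 12  : 20 12
MOD      : 8
STORE 2  : (empty)
LOAD 2   : 8
LOAD 2   : 8 8
NEG      : 8 -8
MUL      : -64
DUP      : -64 -64
EQ       : 1
PUSH -40 : 1 -40
ADD      : -39
PUSH -4  : -39 -4
SWAP     : -4 -39
NEG      : -4 39
LT       : 1
PUSH -1  : 1 -1
DUP      : 1 -1 -1
EQ       : 1 1
STORE 1  : 1
POP      : (empty)
PUSH 10  : 10

8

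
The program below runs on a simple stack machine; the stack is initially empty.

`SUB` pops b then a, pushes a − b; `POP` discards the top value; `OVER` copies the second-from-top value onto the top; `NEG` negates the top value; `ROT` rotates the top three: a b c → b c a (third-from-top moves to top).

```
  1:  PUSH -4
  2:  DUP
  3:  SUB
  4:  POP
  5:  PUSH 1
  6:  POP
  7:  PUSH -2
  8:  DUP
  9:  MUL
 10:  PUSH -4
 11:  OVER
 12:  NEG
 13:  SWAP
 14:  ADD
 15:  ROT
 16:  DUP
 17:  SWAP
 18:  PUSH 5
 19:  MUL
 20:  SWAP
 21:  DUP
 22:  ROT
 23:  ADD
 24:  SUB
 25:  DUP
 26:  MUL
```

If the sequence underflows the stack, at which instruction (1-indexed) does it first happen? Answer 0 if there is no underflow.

PUSH -4 → [-4]
DUP     → [-4, -4]
SUB     → [0]
POP     → []
PUSH 1  → [1]
POP     → []
PUSH -2 → [-2]
DUP     → [-2, -2]
MUL     → [4]
PUSH -4 → [4, -4]
OVER    → [4, -4, 4]
NEG     → [4, -4, -4]
SWAP    → [4, -4, -4]
ADD     → [4, -8]
ROT  — needs 3 operands, stack has 2 → underflow

15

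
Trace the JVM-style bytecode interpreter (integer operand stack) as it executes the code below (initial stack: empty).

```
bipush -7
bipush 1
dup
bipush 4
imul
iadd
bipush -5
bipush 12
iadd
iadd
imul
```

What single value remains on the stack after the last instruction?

bipush -7 : -7
bipush 1  : -7 1
dup       : -7 1 1
bipush 4  : -7 1 1 4
imul      : -7 1 4
iadd      : -7 5
bipush -5 : -7 5 -5
bipush 12 : -7 5 -5 12
iadd      : -7 5 7
iadd      : -7 12
imul      : -84

-84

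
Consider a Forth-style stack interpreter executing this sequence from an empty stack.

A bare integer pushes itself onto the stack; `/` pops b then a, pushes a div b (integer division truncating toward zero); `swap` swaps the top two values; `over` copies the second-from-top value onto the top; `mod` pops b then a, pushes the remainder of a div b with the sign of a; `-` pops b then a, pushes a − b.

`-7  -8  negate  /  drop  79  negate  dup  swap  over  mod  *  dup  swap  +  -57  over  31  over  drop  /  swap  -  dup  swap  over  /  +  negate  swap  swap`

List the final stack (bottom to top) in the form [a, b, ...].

[0, -58]

-7     : [-7]
-8     : [-7, -8]
negate : [-7, 8]
/      : [0]
drop   : []
79     : [79]
negate : [-79]
dup    : [-79, -79]
swap   : [-79, -79]
over   : [-79, -79, -79]
mod    : [-79, 0]
*      : [0]
dup    : [0, 0]
swap   : [0, 0]
+      : [0]
-57    : [0, -57]
over   : [0, -57, 0]
31     : [0, -57, 0, 31]
over   : [0, -57, 0, 31, 0]
drop   : [0, -57, 0, 31]
/      : [0, -57, 0]
swap   : [0, 0, -57]
-      : [0, 57]
dup    : [0, 57, 57]
swap   : [0, 57, 57]
over   : [0, 57, 57, 57]
/      : [0, 57, 1]
+      : [0, 58]
negate : [0, -58]
swap   : [-58, 0]
swap   : [0, -58]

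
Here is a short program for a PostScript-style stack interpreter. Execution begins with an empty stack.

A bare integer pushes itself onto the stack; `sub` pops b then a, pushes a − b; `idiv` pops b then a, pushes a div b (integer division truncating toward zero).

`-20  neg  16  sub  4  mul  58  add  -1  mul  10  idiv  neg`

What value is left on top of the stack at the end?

7

-20  -> -20
neg  -> 20
16   -> 20 16
sub  -> 4
4    -> 4 4
mul  -> 16
58   -> 16 58
add  -> 74
-1   -> 74 -1
mul  -> -74
10   -> -74 10
idiv -> -7
neg  -> 7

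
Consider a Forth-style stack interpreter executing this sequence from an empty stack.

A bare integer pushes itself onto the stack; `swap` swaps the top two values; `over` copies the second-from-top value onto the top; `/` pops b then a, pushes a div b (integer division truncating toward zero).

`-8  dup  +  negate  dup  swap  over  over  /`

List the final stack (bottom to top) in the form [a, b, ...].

-8     : -8
dup    : -8 -8
+      : -16
negate : 16
dup    : 16 16
swap   : 16 16
over   : 16 16 16
over   : 16 16 16 16
/      : 16 16 1

[16, 16, 1]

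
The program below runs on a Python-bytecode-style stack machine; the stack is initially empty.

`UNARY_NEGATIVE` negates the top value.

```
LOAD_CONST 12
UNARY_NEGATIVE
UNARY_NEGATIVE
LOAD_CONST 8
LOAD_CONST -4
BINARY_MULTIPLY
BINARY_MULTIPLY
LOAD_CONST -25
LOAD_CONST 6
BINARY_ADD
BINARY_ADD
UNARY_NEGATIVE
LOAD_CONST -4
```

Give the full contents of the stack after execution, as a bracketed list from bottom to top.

[403, -4]

LOAD_CONST 12    12
UNARY_NEGATIVE   -12
UNARY_NEGATIVE   12
LOAD_CONST 8     12 8
LOAD_CONST -4    12 8 -4
BINARY_MULTIPLY  12 -32
BINARY_MULTIPLY  -384
LOAD_CONST -25   -384 -25
LOAD_CONST 6     -384 -25 6
BINARY_ADD       -384 -19
BINARY_ADD       -403
UNARY_NEGATIVE   403
LOAD_CONST -4    403 -4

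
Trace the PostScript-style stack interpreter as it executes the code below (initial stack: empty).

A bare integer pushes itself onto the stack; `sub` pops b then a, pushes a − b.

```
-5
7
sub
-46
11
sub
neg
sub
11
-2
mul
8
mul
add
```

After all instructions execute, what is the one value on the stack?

-5   -5
7    -5 7
sub  -12
-46  -12 -46
11   -12 -46 11
sub  -12 -57
neg  -12 57
sub  -69
11   -69 11
-2   -69 11 -2
mul  -69 -22
8    -69 -22 8
mul  -69 -176
add  -245

-245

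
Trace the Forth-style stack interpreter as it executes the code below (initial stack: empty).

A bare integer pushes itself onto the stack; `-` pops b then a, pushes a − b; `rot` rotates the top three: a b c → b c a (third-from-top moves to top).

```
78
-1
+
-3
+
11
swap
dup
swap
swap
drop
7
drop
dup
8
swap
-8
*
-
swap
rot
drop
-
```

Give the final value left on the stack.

526

78   -> 78
-1   -> 78 -1
+    -> 77
-3   -> 77 -3
+    -> 74
11   -> 74 11
swap -> 11 74
dup  -> 11 74 74
swap -> 11 74 74
swap -> 11 74 74
drop -> 11 74
7    -> 11 74 7
drop -> 11 74
dup  -> 11 74 74
8    -> 11 74 74 8
swap -> 11 74 8 74
-8   -> 11 74 8 74 -8
*    -> 11 74 8 -592
-    -> 11 74 600
swap -> 11 600 74
rot  -> 600 74 11
drop -> 600 74
-    -> 526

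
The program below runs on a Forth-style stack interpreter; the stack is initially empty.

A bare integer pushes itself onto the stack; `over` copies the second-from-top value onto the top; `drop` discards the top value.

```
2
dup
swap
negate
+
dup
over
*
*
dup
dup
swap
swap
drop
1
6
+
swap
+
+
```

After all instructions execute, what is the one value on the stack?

7

2      → [2]
dup    → [2, 2]
swap   → [2, 2]
negate → [2, -2]
+      → [0]
dup    → [0, 0]
over   → [0, 0, 0]
*      → [0, 0]
*      → [0]
dup    → [0, 0]
dup    → [0, 0, 0]
swap   → [0, 0, 0]
swap   → [0, 0, 0]
drop   → [0, 0]
1      → [0, 0, 1]
6      → [0, 0, 1, 6]
+      → [0, 0, 7]
swap   → [0, 7, 0]
+      → [0, 7]
+      → [7]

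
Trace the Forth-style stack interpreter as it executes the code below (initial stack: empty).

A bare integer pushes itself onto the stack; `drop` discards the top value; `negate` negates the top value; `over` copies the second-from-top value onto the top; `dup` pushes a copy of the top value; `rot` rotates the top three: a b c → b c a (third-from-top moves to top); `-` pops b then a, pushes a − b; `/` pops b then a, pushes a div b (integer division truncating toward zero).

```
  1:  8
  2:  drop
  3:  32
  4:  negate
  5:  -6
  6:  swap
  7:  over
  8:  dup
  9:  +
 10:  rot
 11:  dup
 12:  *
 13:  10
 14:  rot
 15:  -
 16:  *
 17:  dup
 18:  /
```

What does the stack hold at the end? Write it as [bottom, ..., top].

8       [8]
drop    []
32      [32]
negate  [-32]
-6      [-32, -6]
swap    [-6, -32]
over    [-6, -32, -6]
dup     [-6, -32, -6, -6]
+       [-6, -32, -12]
rot     [-32, -12, -6]
dup     [-32, -12, -6, -6]
*       [-32, -12, 36]
10      [-32, -12, 36, 10]
rot     [-32, 36, 10, -12]
-       [-32, 36, 22]
*       [-32, 792]
dup     [-32, 792, 792]
/       [-32, 1]

[-32, 1]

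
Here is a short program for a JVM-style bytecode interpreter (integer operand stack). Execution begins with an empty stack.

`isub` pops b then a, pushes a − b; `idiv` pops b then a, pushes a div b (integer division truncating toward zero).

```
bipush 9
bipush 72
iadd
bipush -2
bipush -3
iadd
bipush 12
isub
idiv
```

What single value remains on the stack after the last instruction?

bipush 9  → [9]
bipush 72 → [9, 72]
iadd      → [81]
bipush -2 → [81, -2]
bipush -3 → [81, -2, -3]
iadd      → [81, -5]
bipush 12 → [81, -5, 12]
isub      → [81, -17]
idiv      → [-4]

-4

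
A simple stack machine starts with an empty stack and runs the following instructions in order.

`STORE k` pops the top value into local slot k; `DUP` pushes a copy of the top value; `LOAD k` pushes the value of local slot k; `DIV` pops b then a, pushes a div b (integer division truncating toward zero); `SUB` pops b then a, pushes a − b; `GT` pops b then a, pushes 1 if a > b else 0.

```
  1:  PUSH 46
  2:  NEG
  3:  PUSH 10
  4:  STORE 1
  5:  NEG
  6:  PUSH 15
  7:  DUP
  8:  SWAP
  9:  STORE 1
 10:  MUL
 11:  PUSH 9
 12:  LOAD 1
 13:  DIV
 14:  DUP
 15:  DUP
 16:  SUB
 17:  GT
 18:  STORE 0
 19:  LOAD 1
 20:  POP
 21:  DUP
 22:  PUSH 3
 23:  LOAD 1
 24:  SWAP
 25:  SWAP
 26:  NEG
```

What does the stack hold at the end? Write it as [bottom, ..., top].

PUSH 46 → [46]
NEG     → [-46]
PUSH 10 → [-46, 10]
STORE 1 → [-46]
NEG     → [46]
PUSH 15 → [46, 15]
DUP     → [46, 15, 15]
SWAP    → [46, 15, 15]
STORE 1 → [46, 15]
MUL     → [690]
PUSH 9  → [690, 9]
LOAD 1  → [690, 9, 15]
DIV     → [690, 0]
DUP     → [690, 0, 0]
DUP     → [690, 0, 0, 0]
SUB     → [690, 0, 0]
GT      → [690, 0]
STORE 0 → [690]
LOAD 1  → [690, 15]
POP     → [690]
DUP     → [690, 690]
PUSH 3  → [690, 690, 3]
LOAD 1  → [690, 690, 3, 15]
SWAP    → [690, 690, 15, 3]
SWAP    → [690, 690, 3, 15]
NEG     → [690, 690, 3, -15]

[690, 690, 3, -15]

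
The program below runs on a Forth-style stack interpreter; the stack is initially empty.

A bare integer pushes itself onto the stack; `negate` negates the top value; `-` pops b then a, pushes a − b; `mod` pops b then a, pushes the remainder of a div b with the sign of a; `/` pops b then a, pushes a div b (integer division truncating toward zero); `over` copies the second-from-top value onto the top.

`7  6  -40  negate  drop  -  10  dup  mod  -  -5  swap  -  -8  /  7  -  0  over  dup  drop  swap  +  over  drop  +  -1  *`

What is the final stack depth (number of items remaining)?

7      -> 7
6      -> 7 6
-40    -> 7 6 -40
negate -> 7 6 40
drop   -> 7 6
-      -> 1
10     -> 1 10
dup    -> 1 10 10
mod    -> 1 0
-      -> 1
-5     -> 1 -5
swap   -> -5 1
-      -> -6
-8     -> -6 -8
/      -> 0
7      -> 0 7
-      -> -7
0      -> -7 0
over   -> -7 0 -7
dup    -> -7 0 -7 -7
drop   -> -7 0 -7
swap   -> -7 -7 0
+      -> -7 -7
over   -> -7 -7 -7
drop   -> -7 -7
+      -> -14
-1     -> -14 -1
*      -> 14

1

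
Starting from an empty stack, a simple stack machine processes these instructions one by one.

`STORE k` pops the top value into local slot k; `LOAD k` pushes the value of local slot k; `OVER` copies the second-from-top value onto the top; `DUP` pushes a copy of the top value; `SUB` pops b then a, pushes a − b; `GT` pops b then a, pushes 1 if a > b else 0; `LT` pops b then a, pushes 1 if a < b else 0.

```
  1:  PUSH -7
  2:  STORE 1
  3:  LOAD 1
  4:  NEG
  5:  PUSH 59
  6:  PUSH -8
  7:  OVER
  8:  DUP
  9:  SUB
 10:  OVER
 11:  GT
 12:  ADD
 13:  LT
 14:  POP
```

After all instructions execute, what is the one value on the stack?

PUSH -7 : [-7]
STORE 1 : []
LOAD 1  : [-7]
NEG     : [7]
PUSH 59 : [7, 59]
PUSH -8 : [7, 59, -8]
OVER    : [7, 59, -8, 59]
DUP     : [7, 59, -8, 59, 59]
SUB     : [7, 59, -8, 0]
OVER    : [7, 59, -8, 0, -8]
GT      : [7, 59, -8, 1]
ADD     : [7, 59, -7]
LT      : [7, 0]
POP     : [7]

7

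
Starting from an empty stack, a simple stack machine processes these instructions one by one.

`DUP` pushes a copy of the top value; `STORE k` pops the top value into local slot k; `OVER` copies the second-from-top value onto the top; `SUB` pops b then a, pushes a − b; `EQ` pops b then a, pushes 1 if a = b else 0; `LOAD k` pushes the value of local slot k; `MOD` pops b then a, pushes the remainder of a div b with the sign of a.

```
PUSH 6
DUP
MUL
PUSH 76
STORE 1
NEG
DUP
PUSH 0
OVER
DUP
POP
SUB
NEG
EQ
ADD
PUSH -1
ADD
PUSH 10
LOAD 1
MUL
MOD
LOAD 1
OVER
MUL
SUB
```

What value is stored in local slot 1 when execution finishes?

PUSH 6   6
DUP      6 6
MUL      36
PUSH 76  36 76
STORE 1  36
NEG      -36
DUP      -36 -36
PUSH 0   -36 -36 0
OVER     -36 -36 0 -36
DUP      -36 -36 0 -36 -36
POP      -36 -36 0 -36
SUB      -36 -36 36
NEG      -36 -36 -36
EQ       -36 1
ADD      -35
PUSH -1  -35 -1
ADD      -36
PUSH 10  -36 10
LOAD 1   -36 10 76
MUL      -36 760
MOD      -36
LOAD 1   -36 76
OVER     -36 76 -36
MUL      -36 -2736
SUB      2700

76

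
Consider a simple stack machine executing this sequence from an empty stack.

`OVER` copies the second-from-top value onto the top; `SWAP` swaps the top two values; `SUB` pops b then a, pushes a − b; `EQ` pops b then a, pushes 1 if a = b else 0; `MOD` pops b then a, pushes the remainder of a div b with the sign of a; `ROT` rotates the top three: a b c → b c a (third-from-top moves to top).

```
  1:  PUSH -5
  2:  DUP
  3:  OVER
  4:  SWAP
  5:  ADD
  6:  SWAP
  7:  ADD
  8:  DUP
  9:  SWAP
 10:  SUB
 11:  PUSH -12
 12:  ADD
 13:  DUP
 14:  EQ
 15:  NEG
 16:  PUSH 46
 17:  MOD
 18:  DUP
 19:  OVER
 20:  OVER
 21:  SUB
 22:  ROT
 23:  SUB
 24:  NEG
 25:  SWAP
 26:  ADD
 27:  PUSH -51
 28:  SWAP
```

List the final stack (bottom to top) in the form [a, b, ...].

[-51, -2]

PUSH -5   [-5]
DUP       [-5, -5]
OVER      [-5, -5, -5]
SWAP      [-5, -5, -5]
ADD       [-5, -10]
SWAP      [-10, -5]
ADD       [-15]
DUP       [-15, -15]
SWAP      [-15, -15]
SUB       [0]
PUSH -12  [0, -12]
ADD       [-12]
DUP       [-12, -12]
EQ        [1]
NEG       [-1]
PUSH 46   [-1, 46]
MOD       [-1]
DUP       [-1, -1]
OVER      [-1, -1, -1]
OVER      [-1, -1, -1, -1]
SUB       [-1, -1, 0]
ROT       [-1, 0, -1]
SUB       [-1, 1]
NEG       [-1, -1]
SWAP      [-1, -1]
ADD       [-2]
PUSH -51  [-2, -51]
SWAP      [-51, -2]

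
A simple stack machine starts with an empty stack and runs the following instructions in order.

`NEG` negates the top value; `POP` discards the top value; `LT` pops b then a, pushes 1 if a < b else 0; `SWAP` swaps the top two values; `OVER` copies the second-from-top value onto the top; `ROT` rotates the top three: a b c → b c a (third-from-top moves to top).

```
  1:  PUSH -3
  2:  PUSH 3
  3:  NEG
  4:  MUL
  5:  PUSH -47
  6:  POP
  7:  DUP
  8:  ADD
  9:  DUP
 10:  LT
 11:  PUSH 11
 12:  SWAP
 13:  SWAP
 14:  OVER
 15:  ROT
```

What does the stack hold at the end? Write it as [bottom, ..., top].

PUSH -3  -> -3
PUSH 3   -> -3 3
NEG      -> -3 -3
MUL      -> 9
PUSH -47 -> 9 -47
POP      -> 9
DUP      -> 9 9
ADD      -> 18
DUP      -> 18 18
LT       -> 0
PUSH 11  -> 0 11
SWAP     -> 11 0
SWAP     -> 0 11
OVER     -> 0 11 0
ROT      -> 11 0 0

[11, 0, 0]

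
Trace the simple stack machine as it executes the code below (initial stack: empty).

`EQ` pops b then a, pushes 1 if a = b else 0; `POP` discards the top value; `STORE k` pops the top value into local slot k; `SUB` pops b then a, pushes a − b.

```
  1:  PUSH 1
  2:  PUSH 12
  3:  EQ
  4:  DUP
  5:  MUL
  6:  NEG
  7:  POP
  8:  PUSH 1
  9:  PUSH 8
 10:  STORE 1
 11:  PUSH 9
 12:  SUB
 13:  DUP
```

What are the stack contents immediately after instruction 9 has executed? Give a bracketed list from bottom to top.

[1, 8]

PUSH 1  -> [1]
PUSH 12 -> [1, 12]
EQ      -> [0]
DUP     -> [0, 0]
MUL     -> [0]
NEG     -> [0]
POP     -> []
PUSH 1  -> [1]
PUSH 8  -> [1, 8]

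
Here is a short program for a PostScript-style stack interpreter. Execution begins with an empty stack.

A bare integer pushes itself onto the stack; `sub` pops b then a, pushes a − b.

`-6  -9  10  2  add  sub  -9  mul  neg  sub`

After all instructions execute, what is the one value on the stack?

-6  : [-6]
-9  : [-6, -9]
10  : [-6, -9, 10]
2   : [-6, -9, 10, 2]
add : [-6, -9, 12]
sub : [-6, -21]
-9  : [-6, -21, -9]
mul : [-6, 189]
neg : [-6, -189]
sub : [183]

183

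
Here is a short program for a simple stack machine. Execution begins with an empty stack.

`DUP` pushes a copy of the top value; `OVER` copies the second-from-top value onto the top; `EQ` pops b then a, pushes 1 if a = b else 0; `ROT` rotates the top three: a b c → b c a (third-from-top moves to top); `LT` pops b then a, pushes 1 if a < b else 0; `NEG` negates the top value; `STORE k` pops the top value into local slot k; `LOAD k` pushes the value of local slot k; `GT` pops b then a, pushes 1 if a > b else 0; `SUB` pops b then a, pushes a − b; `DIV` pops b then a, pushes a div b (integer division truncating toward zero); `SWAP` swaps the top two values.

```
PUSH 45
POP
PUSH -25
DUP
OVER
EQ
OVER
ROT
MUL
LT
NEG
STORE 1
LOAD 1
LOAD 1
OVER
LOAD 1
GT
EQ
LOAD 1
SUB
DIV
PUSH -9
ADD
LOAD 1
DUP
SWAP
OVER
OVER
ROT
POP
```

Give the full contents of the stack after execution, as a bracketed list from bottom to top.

PUSH 45  -> 45
POP      -> (empty)
PUSH -25 -> -25
DUP      -> -25 -25
OVER     -> -25 -25 -25
EQ       -> -25 1
OVER     -> -25 1 -25
ROT      -> 1 -25 -25
MUL      -> 1 625
LT       -> 1
NEG      -> -1
STORE 1  -> (empty)
LOAD 1   -> -1
LOAD 1   -> -1 -1
OVER     -> -1 -1 -1
LOAD 1   -> -1 -1 -1 -1
GT       -> -1 -1 0
EQ       -> -1 0
LOAD 1   -> -1 0 -1
SUB      -> -1 1
DIV      -> -1
PUSH -9  -> -1 -9
ADD      -> -10
LOAD 1   -> -10 -1
DUP      -> -10 -1 -1
SWAP     -> -10 -1 -1
OVER     -> -10 -1 -1 -1
OVER     -> -10 -1 -1 -1 -1
ROT      -> -10 -1 -1 -1 -1
POP      -> -10 -1 -1 -1

[-10, -1, -1, -1]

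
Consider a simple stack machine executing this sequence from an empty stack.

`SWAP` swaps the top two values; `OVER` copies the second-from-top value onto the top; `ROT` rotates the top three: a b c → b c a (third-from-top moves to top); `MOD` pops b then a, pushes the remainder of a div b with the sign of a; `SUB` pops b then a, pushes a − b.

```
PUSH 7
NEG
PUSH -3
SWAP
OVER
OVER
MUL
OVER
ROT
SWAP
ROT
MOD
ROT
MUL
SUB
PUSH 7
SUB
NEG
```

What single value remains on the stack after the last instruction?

35

PUSH 7  → [7]
NEG     → [-7]
PUSH -3 → [-7, -3]
SWAP    → [-3, -7]
OVER    → [-3, -7, -3]
OVER    → [-3, -7, -3, -7]
MUL     → [-3, -7, 21]
OVER    → [-3, -7, 21, -7]
ROT     → [-3, 21, -7, -7]
SWAP    → [-3, 21, -7, -7]
ROT     → [-3, -7, -7, 21]
MOD     → [-3, -7, -7]
ROT     → [-7, -7, -3]
MUL     → [-7, 21]
SUB     → [-28]
PUSH 7  → [-28, 7]
SUB     → [-35]
NEG     → [35]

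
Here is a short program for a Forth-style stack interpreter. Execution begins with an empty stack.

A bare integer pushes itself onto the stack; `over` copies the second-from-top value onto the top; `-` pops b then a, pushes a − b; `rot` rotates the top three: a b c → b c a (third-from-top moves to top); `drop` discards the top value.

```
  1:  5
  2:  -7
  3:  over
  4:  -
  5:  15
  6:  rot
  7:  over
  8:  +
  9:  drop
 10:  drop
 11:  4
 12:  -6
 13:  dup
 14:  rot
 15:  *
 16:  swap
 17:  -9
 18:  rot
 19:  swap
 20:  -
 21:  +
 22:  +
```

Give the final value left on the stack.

5    → 5
-7   → 5 -7
over → 5 -7 5
-    → 5 -12
15   → 5 -12 15
rot  → -12 15 5
over → -12 15 5 15
+    → -12 15 20
drop → -12 15
drop → -12
4    → -12 4
-6   → -12 4 -6
dup  → -12 4 -6 -6
rot  → -12 -6 -6 4
*    → -12 -6 -24
swap → -12 -24 -6
-9   → -12 -24 -6 -9
rot  → -12 -6 -9 -24
swap → -12 -6 -24 -9
-    → -12 -6 -15
+    → -12 -21
+    → -33

-33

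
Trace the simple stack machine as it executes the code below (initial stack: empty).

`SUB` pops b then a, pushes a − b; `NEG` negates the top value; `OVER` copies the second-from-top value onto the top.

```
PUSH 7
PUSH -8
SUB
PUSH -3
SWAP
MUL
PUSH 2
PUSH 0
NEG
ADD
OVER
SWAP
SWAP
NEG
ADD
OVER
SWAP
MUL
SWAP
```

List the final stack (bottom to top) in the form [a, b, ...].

PUSH 7  → 7
PUSH -8 → 7 -8
SUB     → 15
PUSH -3 → 15 -3
SWAP    → -3 15
MUL     → -45
PUSH 2  → -45 2
PUSH 0  → -45 2 0
NEG     → -45 2 0
ADD     → -45 2
OVER    → -45 2 -45
SWAP    → -45 -45 2
SWAP    → -45 2 -45
NEG     → -45 2 45
ADD     → -45 47
OVER    → -45 47 -45
SWAP    → -45 -45 47
MUL     → -45 -2115
SWAP    → -2115 -45

[-2115, -45]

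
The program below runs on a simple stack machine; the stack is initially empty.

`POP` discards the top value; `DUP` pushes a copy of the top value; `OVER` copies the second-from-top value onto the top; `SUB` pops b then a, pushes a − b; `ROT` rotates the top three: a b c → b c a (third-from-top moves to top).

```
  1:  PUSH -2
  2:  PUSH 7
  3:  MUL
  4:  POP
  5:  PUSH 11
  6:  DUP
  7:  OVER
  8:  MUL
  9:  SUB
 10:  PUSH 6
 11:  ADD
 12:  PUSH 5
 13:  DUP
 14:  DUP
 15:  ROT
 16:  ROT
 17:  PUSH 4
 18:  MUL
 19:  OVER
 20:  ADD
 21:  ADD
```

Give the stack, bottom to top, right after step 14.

PUSH -2 -> [-2]
PUSH 7  -> [-2, 7]
MUL     -> [-14]
POP     -> []
PUSH 11 -> [11]
DUP     -> [11, 11]
OVER    -> [11, 11, 11]
MUL     -> [11, 121]
SUB     -> [-110]
PUSH 6  -> [-110, 6]
ADD     -> [-104]
PUSH 5  -> [-104, 5]
DUP     -> [-104, 5, 5]
DUP     -> [-104, 5, 5, 5]

[-104, 5, 5, 5]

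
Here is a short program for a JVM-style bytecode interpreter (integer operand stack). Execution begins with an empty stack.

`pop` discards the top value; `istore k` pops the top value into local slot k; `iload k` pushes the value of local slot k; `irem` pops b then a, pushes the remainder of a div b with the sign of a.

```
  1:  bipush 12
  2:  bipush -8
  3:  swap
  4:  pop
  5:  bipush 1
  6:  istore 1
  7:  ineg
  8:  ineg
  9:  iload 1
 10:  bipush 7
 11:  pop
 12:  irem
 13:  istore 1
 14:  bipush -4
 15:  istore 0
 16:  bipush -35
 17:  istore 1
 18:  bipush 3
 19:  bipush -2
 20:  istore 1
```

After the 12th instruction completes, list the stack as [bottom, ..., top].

[0]

bipush 12 : 12
bipush -8 : 12 -8
swap      : -8 12
pop       : -8
bipush 1  : -8 1
istore 1  : -8
ineg      : 8
ineg      : -8
iload 1   : -8 1
bipush 7  : -8 1 7
pop       : -8 1
irem      : 0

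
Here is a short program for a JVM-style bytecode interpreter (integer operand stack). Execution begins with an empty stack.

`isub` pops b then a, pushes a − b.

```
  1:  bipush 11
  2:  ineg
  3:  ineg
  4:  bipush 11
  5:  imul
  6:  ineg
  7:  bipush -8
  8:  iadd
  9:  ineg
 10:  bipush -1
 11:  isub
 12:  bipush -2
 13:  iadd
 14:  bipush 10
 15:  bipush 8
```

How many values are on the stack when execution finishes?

bipush 11 -> 11
ineg      -> -11
ineg      -> 11
bipush 11 -> 11 11
imul      -> 121
ineg      -> -121
bipush -8 -> -121 -8
iadd      -> -129
ineg      -> 129
bipush -1 -> 129 -1
isub      -> 130
bipush -2 -> 130 -2
iadd      -> 128
bipush 10 -> 128 10
bipush 8  -> 128 10 8

3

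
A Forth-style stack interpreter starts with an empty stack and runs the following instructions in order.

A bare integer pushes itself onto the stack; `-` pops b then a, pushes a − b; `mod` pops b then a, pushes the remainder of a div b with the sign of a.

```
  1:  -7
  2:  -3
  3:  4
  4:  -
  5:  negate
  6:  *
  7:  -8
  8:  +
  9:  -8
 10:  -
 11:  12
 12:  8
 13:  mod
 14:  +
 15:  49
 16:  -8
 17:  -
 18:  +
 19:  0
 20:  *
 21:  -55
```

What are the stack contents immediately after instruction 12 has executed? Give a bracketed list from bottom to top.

-7     -> [-7]
-3     -> [-7, -3]
4      -> [-7, -3, 4]
-      -> [-7, -7]
negate -> [-7, 7]
*      -> [-49]
-8     -> [-49, -8]
+      -> [-57]
-8     -> [-57, -8]
-      -> [-49]
12     -> [-49, 12]
8      -> [-49, 12, 8]

[-49, 12, 8]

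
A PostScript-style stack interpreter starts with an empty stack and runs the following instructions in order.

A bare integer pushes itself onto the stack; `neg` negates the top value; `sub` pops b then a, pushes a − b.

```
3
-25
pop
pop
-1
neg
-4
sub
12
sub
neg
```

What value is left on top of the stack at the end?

3    [3]
-25  [3, -25]
pop  [3]
pop  []
-1   [-1]
neg  [1]
-4   [1, -4]
sub  [5]
12   [5, 12]
sub  [-7]
neg  [7]

7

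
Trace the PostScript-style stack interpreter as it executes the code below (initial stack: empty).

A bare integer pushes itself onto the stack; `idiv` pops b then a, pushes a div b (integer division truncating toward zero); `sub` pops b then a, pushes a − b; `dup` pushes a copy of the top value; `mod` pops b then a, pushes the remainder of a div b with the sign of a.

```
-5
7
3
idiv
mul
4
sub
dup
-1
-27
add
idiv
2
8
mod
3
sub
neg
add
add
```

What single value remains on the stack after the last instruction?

-5   : -5
7    : -5 7
3    : -5 7 3
idiv : -5 2
mul  : -10
4    : -10 4
sub  : -14
dup  : -14 -14
-1   : -14 -14 -1
-27  : -14 -14 -1 -27
add  : -14 -14 -28
idiv : -14 0
2    : -14 0 2
8    : -14 0 2 8
mod  : -14 0 2
3    : -14 0 2 3
sub  : -14 0 -1
neg  : -14 0 1
add  : -14 1
add  : -13

-13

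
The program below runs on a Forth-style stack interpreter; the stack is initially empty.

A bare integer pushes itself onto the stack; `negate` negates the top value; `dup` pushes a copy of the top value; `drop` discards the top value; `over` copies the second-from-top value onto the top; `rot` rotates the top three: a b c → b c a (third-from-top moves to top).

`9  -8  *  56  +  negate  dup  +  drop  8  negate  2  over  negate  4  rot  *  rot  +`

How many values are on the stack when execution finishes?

9      : 9
-8     : 9 -8
*      : -72
56     : -72 56
+      : -16
negate : 16
dup    : 16 16
+      : 32
drop   : (empty)
8      : 8
negate : -8
2      : -8 2
over   : -8 2 -8
negate : -8 2 8
4      : -8 2 8 4
rot    : -8 8 4 2
*      : -8 8 8
rot    : 8 8 -8
+      : 8 0

2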